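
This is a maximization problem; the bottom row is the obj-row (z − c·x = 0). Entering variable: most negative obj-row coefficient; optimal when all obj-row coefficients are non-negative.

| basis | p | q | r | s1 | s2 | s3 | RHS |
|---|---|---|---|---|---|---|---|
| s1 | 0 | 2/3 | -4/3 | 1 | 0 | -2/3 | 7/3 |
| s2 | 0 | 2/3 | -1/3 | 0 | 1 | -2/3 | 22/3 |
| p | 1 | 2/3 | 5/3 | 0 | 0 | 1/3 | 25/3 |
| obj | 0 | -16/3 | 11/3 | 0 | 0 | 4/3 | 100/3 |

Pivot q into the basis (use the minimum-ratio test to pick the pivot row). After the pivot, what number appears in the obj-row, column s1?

Ratio test on column q — row 1: (7/3)/(2/3) = 7/2; row 2: (22/3)/(2/3) = 11; row 3: (25/3)/(2/3) = 25/2. Minimum is 7/2 at row 1 (s1 leaves); pivot element 2/3.
Divide row 1 by 2/3; eliminate column q from the other rows.
obj-row update in column s1: 0 − (-16/3)·(3/2) = 8.

8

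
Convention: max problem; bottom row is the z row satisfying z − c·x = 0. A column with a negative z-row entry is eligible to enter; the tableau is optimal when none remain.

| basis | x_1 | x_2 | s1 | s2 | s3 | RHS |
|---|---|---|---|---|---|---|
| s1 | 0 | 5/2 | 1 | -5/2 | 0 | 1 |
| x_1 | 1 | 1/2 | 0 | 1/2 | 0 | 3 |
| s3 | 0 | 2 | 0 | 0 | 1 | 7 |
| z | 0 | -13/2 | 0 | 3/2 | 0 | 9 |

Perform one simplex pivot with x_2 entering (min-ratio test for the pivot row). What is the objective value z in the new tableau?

58/5

Ratio test on column x_2 — row 1: 1/(5/2) = 2/5; row 2: 3/(1/2) = 6; row 3: 7/2 = 7/2. Minimum is 2/5 at row 1 (s1 leaves); pivot element 5/2.
Pivot on row 1; the z-row RHS becomes 9 − (-13/2)·(2/5) = 58/5.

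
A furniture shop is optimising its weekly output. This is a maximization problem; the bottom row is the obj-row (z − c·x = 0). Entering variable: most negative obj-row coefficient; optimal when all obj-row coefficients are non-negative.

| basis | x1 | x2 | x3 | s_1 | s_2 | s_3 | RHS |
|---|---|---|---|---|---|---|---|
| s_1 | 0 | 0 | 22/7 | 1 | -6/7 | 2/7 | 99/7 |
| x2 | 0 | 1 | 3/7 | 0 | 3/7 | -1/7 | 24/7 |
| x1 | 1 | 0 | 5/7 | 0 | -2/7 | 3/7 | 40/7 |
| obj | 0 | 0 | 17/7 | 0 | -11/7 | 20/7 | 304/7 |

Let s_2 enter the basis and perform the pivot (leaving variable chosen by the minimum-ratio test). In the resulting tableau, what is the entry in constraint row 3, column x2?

Ratio test on column s_2 — row 1: entry -6/7 ≤ 0; row 2: (24/7)/(3/7) = 8; row 3: entry -2/7 ≤ 0. Minimum is 8 at row 2 (x2 leaves); pivot element 3/7.
Divide row 2 by 3/7; eliminate column s_2 from the other rows.
Row 3 update in column x2: 0 − (-2/7)·(7/3) = 2/3.

2/3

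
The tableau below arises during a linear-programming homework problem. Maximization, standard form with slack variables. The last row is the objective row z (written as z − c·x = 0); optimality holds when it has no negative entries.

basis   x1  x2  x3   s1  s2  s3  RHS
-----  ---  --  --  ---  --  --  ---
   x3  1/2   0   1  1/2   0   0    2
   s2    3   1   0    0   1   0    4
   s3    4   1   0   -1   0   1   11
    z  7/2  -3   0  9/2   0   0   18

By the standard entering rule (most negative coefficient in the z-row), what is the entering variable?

Negative z-row entries: x2: -3.
The most negative is -3 in column x2, so x2 enters.

x2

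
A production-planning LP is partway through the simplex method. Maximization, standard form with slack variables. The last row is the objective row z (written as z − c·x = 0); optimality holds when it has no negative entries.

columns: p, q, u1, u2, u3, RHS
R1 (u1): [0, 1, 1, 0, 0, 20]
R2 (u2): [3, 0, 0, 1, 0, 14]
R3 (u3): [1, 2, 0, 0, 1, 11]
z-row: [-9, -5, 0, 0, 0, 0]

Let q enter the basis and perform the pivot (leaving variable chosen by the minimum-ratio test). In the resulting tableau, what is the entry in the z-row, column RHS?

Ratio test on column q — row 1: 20/1 = 20; row 2: entry 0 ≤ 0; row 3: 11/2 = 11/2. Minimum is 11/2 at row 3 (u3 leaves); pivot element 2.
Divide row 3 by 2; eliminate column q from the other rows.
z-row update in column RHS: 0 − (-5)·(11/2) = 55/2.

55/2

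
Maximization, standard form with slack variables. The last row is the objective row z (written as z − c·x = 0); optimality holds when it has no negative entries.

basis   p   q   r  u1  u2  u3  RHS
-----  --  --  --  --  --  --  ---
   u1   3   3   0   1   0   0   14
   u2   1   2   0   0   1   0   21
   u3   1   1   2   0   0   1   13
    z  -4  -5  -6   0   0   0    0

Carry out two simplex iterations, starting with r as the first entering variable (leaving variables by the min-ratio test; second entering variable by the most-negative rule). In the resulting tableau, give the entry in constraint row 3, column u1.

-1/6

Ratio test on column r — row 1: entry 0 ≤ 0; row 2: entry 0 ≤ 0; row 3: 13/2 = 13/2. Minimum is 13/2 at row 3 (u3 leaves); pivot element 2.
Divide row 3 by 2; eliminate column r from the other rows.
Second iteration: most negative z-row entry is -2 in column q, so q enters.
Ratio test on column q — row 1: 14/3 = 14/3; row 2: 21/2 = 21/2; row 3: (13/2)/(1/2) = 13. Minimum is 14/3 at row 1 (u1 leaves); pivot element 3.
Divide row 1 by 3; eliminate column q from the other rows.
After both pivots, the entry at constraint row 3, column u1 is -1/6.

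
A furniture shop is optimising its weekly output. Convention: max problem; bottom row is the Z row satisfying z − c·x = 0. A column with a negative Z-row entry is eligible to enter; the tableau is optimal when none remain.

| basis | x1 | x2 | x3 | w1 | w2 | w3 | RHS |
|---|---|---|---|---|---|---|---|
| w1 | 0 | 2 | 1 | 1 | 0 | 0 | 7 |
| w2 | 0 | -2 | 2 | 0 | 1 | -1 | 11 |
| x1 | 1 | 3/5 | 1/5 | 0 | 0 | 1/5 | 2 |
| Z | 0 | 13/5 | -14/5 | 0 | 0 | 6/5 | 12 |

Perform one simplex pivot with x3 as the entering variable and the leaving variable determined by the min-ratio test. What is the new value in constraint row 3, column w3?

Ratio test on column x3 — row 1: 7/1 = 7; row 2: 11/2 = 11/2; row 3: 2/(1/5) = 10. Minimum is 11/2 at row 2 (w2 leaves); pivot element 2.
Divide row 2 by 2; eliminate column x3 from the other rows.
Row 3 update in column w3: 1/5 − (1/5)·(-1/2) = 3/10.

3/10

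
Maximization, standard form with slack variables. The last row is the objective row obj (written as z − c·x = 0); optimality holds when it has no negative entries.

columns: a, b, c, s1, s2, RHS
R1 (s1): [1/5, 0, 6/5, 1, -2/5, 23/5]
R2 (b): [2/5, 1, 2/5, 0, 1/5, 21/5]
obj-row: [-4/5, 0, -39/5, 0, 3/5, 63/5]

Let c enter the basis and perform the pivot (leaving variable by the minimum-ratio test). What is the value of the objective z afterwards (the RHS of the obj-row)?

85/2

Ratio test on column c — row 1: (23/5)/(6/5) = 23/6; row 2: (21/5)/(2/5) = 21/2. Minimum is 23/6 at row 1 (s1 leaves); pivot element 6/5.
Pivot on row 1; the obj-row RHS becomes 63/5 − (-39/5)·(23/6) = 85/2.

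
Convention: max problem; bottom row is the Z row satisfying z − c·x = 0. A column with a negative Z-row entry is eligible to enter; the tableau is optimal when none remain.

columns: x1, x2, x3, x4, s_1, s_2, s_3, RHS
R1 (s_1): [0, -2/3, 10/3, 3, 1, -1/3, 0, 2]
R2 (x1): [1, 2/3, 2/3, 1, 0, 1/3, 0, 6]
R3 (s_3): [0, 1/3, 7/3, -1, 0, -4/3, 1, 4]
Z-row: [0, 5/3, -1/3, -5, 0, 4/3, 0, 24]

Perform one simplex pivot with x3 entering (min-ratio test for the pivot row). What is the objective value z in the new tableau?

121/5

Ratio test on column x3 — row 1: 2/(10/3) = 3/5; row 2: 6/(2/3) = 9; row 3: 4/(7/3) = 12/7. Minimum is 3/5 at row 1 (s_1 leaves); pivot element 10/3.
Pivot on row 1; the Z-row RHS becomes 24 − (-1/3)·(3/5) = 121/5.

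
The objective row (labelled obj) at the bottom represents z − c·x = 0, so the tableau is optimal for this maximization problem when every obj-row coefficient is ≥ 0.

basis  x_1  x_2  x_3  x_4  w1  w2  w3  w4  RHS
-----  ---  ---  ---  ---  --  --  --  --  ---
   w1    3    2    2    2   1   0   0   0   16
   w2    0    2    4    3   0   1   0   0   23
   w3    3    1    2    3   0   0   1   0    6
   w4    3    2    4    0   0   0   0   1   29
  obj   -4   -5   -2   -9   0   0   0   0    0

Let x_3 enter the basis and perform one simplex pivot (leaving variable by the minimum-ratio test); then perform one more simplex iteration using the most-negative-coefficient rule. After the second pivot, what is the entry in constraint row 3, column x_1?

1

Ratio test on column x_3 — row 1: 16/2 = 8; row 2: 23/4 = 23/4; row 3: 6/2 = 3; row 4: 29/4 = 29/4. Minimum is 3 at row 3 (w3 leaves); pivot element 2.
Divide row 3 by 2; eliminate column x_3 from the other rows.
Second iteration: most negative obj-row entry is -6 in column x_4, so x_4 enters.
Ratio test on column x_4 — row 1: entry -1 ≤ 0; row 2: entry -3 ≤ 0; row 3: 3/(3/2) = 2; row 4: entry -6 ≤ 0. Minimum is 2 at row 3 (x_3 leaves); pivot element 3/2.
Divide row 3 by 3/2; eliminate column x_4 from the other rows.
After both pivots, the entry at constraint row 3, column x_1 is 1.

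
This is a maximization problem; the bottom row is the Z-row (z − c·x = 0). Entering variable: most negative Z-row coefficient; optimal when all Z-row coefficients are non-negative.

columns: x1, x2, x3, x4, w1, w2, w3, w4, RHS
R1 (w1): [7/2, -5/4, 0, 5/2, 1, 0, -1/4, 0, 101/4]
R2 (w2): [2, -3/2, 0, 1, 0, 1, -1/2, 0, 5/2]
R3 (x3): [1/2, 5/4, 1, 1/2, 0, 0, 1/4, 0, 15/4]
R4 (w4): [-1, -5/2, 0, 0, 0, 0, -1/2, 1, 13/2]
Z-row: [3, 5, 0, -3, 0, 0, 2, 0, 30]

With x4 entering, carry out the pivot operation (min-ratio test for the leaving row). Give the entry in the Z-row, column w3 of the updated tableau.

Ratio test on column x4 — row 1: (101/4)/(5/2) = 101/10; row 2: (5/2)/1 = 5/2; row 3: (15/4)/(1/2) = 15/2; row 4: entry 0 ≤ 0. Minimum is 5/2 at row 2 (w2 leaves); pivot element 1.
Divide row 2 by 1; eliminate column x4 from the other rows.
Z-row update in column w3: 2 − (-3)·(-1/2) = 1/2.

1/2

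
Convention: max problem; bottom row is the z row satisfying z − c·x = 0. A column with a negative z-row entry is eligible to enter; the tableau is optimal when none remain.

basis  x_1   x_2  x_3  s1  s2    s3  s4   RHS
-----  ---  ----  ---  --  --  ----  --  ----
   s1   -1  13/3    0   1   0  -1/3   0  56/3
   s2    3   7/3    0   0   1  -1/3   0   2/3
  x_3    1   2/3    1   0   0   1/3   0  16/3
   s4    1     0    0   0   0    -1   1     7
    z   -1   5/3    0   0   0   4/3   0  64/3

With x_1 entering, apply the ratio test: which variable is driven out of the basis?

Column x_1 entries and ratios — s1: -1 ≤ 0, skip; s2: (2/3)/3 = 2/9; x_3: (16/3)/1 = 16/3; s4: 7/1 = 7.
Smallest ratio is 2/9 in the row of s2, so s2 leaves.

s2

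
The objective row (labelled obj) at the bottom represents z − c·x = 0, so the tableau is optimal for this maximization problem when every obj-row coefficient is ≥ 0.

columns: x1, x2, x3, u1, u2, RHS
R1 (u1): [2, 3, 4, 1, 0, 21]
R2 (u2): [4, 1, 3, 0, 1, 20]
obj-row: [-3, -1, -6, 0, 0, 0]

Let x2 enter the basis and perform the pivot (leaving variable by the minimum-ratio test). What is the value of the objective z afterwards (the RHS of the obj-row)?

7

Ratio test on column x2 — row 1: 21/3 = 7; row 2: 20/1 = 20. Minimum is 7 at row 1 (u1 leaves); pivot element 3.
Pivot on row 1; the obj-row RHS becomes 0 − (-1)·7 = 7.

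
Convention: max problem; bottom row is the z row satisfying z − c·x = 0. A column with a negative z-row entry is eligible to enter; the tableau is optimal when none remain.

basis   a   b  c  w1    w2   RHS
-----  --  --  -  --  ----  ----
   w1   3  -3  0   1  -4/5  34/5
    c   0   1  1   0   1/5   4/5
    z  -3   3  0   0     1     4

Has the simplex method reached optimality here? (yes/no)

no

The z-row has a negative entry -3 in column a, so it is not optimal.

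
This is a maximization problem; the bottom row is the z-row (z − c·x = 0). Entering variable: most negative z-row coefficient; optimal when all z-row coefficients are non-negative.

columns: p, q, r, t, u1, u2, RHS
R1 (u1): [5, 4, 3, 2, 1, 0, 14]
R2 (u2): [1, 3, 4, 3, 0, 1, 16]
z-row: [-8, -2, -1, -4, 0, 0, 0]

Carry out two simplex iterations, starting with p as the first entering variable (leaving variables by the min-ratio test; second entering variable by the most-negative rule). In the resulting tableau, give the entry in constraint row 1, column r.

1/13

Ratio test on column p — row 1: 14/5 = 14/5; row 2: 16/1 = 16. Minimum is 14/5 at row 1 (u1 leaves); pivot element 5.
Divide row 1 by 5; eliminate column p from the other rows.
Second iteration: most negative z-row entry is -4/5 in column t, so t enters.
Ratio test on column t — row 1: (14/5)/(2/5) = 7; row 2: (66/5)/(13/5) = 66/13. Minimum is 66/13 at row 2 (u2 leaves); pivot element 13/5.
Divide row 2 by 13/5; eliminate column t from the other rows.
After both pivots, the entry at constraint row 1, column r is 1/13.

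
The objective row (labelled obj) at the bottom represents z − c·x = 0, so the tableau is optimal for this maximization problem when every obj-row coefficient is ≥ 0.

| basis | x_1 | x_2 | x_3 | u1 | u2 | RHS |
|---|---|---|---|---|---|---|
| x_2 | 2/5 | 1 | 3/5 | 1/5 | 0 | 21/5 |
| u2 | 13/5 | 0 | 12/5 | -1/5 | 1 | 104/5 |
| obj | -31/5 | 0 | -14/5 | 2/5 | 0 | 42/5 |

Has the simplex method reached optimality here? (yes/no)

no

The obj-row has a negative entry -31/5 in column x_1, so it is not optimal.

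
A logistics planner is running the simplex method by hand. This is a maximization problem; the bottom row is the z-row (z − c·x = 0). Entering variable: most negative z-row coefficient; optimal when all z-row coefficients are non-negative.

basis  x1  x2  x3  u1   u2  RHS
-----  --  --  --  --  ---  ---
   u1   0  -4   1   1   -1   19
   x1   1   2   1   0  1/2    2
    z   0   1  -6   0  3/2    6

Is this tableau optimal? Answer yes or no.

no

The z-row has a negative entry -6 in column x3, so it is not optimal.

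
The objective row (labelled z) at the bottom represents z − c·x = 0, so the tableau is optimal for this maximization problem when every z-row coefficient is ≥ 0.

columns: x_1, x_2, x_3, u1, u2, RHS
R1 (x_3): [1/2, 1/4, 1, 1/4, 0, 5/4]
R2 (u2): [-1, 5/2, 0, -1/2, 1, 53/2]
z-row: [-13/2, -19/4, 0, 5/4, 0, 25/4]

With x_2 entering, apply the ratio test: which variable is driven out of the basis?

Column x_2 entries and ratios — x_3: (5/4)/(1/4) = 5; u2: (53/2)/(5/2) = 53/5.
Smallest ratio is 5 in the row of x_3, so x_3 leaves.

x_3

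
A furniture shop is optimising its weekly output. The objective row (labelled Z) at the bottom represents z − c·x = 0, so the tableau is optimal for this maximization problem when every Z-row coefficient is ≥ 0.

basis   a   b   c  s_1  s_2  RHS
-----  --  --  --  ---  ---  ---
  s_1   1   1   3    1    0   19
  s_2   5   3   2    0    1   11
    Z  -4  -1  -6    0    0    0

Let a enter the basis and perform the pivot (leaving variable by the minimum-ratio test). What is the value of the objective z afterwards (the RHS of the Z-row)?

44/5

Ratio test on column a — row 1: 19/1 = 19; row 2: 11/5 = 11/5. Minimum is 11/5 at row 2 (s_2 leaves); pivot element 5.
Pivot on row 2; the Z-row RHS becomes 0 − (-4)·(11/5) = 44/5.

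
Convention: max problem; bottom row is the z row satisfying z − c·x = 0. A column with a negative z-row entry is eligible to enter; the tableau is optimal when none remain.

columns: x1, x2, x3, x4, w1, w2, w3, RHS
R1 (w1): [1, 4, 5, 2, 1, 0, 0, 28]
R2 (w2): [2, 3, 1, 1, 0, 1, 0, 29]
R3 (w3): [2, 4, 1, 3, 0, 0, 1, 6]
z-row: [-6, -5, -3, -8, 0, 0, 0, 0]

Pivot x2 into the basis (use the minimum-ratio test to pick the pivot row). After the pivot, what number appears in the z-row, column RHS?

15/2

Ratio test on column x2 — row 1: 28/4 = 7; row 2: 29/3 = 29/3; row 3: 6/4 = 3/2. Minimum is 3/2 at row 3 (w3 leaves); pivot element 4.
Divide row 3 by 4; eliminate column x2 from the other rows.
z-row update in column RHS: 0 − (-5)·(3/2) = 15/2.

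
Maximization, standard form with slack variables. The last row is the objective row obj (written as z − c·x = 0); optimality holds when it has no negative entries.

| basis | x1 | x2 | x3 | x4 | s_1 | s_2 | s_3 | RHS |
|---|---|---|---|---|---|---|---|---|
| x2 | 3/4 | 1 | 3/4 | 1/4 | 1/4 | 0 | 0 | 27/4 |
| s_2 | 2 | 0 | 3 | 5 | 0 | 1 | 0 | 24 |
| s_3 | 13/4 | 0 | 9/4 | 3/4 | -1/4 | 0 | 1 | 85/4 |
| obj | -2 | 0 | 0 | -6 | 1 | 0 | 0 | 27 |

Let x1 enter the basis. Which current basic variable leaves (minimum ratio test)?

s_3

Column x1 entries and ratios — x2: (27/4)/(3/4) = 9; s_2: 24/2 = 12; s_3: (85/4)/(13/4) = 85/13.
Smallest ratio is 85/13 in the row of s_3, so s_3 leaves.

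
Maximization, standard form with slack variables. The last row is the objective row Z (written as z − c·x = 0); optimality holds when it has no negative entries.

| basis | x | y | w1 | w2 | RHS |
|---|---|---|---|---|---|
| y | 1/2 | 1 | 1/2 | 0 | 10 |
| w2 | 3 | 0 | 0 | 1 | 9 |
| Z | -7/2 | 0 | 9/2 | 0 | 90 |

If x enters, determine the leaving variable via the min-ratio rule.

Column x entries and ratios — y: 10/(1/2) = 20; w2: 9/3 = 3.
Smallest ratio is 3 in the row of w2, so w2 leaves.

w2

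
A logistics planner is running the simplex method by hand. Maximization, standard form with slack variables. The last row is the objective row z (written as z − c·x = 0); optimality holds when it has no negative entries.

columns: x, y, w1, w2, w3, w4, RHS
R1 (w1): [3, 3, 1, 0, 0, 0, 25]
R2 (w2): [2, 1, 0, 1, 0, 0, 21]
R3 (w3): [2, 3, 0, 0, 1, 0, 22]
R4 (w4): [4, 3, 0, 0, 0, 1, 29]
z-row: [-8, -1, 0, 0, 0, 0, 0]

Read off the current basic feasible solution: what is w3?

22

w3 is basic (row 3); its value is the RHS of that row, 22.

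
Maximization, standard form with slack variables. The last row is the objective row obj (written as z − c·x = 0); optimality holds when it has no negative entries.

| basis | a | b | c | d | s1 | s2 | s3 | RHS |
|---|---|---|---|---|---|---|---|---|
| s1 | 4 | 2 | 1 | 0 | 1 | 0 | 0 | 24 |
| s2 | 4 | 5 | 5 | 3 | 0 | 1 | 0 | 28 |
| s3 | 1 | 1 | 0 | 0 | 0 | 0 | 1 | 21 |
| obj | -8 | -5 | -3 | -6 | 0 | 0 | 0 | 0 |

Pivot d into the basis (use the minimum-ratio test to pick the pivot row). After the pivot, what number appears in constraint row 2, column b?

5/3

Ratio test on column d — row 1: entry 0 ≤ 0; row 2: 28/3 = 28/3; row 3: entry 0 ≤ 0. Minimum is 28/3 at row 2 (s2 leaves); pivot element 3.
Divide row 2 by 3; eliminate column d from the other rows.
In the new row 2, the b entry is the old entry divided by the pivot: 5/3 = 5/3.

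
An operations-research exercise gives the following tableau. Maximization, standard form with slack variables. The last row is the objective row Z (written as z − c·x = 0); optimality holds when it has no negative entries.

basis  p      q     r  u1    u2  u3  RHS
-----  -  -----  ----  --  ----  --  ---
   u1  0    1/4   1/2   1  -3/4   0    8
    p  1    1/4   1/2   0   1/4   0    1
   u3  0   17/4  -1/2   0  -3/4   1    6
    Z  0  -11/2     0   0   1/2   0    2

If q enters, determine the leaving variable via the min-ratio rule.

Column q entries and ratios — u1: 8/(1/4) = 32; p: 1/(1/4) = 4; u3: 6/(17/4) = 24/17.
Smallest ratio is 24/17 in the row of u3, so u3 leaves.

u3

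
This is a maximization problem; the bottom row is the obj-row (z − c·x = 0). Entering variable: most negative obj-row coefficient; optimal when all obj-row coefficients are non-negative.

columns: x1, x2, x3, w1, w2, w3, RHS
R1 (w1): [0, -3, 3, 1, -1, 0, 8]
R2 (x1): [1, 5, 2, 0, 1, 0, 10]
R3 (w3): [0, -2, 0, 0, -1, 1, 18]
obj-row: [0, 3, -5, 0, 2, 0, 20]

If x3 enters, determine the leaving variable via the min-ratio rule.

w1

Column x3 entries and ratios — w1: 8/3 = 8/3; x1: 10/2 = 5; w3: 0 ≤ 0, skip.
Smallest ratio is 8/3 in the row of w1, so w1 leaves.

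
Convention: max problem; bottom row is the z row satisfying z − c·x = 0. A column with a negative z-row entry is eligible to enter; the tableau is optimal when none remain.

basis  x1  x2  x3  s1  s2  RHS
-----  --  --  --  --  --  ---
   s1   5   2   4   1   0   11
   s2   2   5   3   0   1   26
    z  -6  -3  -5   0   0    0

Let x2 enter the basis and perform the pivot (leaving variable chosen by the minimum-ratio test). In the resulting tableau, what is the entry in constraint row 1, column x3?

Ratio test on column x2 — row 1: 11/2 = 11/2; row 2: 26/5 = 26/5. Minimum is 26/5 at row 2 (s2 leaves); pivot element 5.
Divide row 2 by 5; eliminate column x2 from the other rows.
Row 1 update in column x3: 4 − 2·(3/5) = 14/5.

14/5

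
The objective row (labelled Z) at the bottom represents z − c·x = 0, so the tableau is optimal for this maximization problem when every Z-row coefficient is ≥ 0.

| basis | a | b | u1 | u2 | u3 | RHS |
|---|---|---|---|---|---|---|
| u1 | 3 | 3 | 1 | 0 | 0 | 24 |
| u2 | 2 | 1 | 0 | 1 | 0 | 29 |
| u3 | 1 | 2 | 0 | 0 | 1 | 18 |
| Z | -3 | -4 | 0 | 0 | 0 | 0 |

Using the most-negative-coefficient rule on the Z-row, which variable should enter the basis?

Negative Z-row entries: a: -3, b: -4.
The most negative is -4 in column b, so b enters.

b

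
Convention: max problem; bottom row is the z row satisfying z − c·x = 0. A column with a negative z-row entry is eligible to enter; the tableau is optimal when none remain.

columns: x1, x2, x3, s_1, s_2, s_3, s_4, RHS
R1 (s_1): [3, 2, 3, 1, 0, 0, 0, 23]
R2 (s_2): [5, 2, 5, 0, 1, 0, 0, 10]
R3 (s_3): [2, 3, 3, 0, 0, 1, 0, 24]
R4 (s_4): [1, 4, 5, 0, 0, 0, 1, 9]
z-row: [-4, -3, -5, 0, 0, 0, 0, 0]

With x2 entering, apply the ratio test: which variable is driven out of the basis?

Column x2 entries and ratios — s_1: 23/2 = 23/2; s_2: 10/2 = 5; s_3: 24/3 = 8; s_4: 9/4 = 9/4.
Smallest ratio is 9/4 in the row of s_4, so s_4 leaves.

s_4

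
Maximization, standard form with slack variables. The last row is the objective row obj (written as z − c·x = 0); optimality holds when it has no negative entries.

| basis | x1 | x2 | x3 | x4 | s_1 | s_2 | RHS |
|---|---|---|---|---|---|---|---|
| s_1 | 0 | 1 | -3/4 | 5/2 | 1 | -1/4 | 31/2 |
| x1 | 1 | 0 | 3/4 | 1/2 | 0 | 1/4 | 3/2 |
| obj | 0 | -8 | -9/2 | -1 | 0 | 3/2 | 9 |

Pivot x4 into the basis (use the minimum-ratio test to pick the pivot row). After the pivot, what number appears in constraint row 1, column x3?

-9/2

Ratio test on column x4 — row 1: (31/2)/(5/2) = 31/5; row 2: (3/2)/(1/2) = 3. Minimum is 3 at row 2 (x1 leaves); pivot element 1/2.
Divide row 2 by 1/2; eliminate column x4 from the other rows.
Row 1 update in column x3: -3/4 − (5/2)·(3/2) = -9/2.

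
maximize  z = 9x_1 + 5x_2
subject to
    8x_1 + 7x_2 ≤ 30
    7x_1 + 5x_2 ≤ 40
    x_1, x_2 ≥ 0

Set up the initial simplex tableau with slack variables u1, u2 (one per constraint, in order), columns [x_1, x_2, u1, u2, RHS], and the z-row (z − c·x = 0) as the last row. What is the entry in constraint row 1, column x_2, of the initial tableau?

7

Constraint 1 has coefficient 7 on x_2.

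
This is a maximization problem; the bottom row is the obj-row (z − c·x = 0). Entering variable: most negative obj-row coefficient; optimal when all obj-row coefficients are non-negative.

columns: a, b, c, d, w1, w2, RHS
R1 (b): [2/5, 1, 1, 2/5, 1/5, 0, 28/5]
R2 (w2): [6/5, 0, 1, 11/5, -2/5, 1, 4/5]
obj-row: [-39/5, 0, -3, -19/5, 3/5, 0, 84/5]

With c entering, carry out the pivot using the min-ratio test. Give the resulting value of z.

Ratio test on column c — row 1: (28/5)/1 = 28/5; row 2: (4/5)/1 = 4/5. Minimum is 4/5 at row 2 (w2 leaves); pivot element 1.
Pivot on row 2; the obj-row RHS becomes 84/5 − (-3)·(4/5) = 96/5.

96/5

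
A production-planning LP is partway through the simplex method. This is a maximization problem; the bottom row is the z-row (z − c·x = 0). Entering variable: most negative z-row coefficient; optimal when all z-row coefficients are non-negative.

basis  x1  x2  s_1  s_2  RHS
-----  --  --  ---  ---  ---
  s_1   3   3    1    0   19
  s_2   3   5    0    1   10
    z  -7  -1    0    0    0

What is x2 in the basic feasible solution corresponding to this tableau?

0

x2 is not in the basis, so in the current basic feasible solution x2 = 0.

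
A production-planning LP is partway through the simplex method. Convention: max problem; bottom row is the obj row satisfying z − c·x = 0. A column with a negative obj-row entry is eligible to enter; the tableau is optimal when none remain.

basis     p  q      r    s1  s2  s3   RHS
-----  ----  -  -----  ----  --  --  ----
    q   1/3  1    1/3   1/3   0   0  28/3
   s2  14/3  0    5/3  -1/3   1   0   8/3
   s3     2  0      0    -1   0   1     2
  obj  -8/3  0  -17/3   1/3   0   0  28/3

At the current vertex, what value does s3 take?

2

s3 is basic (row 3); its value is the RHS of that row, 2.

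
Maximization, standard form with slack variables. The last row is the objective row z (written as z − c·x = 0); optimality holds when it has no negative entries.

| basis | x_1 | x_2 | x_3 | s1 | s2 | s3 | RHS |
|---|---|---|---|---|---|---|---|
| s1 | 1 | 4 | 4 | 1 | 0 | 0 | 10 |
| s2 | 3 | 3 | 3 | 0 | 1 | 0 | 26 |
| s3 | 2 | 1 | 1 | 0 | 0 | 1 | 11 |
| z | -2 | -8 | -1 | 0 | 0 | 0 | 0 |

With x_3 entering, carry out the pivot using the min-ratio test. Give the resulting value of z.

Ratio test on column x_3 — row 1: 10/4 = 5/2; row 2: 26/3 = 26/3; row 3: 11/1 = 11. Minimum is 5/2 at row 1 (s1 leaves); pivot element 4.
Pivot on row 1; the z-row RHS becomes 0 − (-1)·(5/2) = 5/2.

5/2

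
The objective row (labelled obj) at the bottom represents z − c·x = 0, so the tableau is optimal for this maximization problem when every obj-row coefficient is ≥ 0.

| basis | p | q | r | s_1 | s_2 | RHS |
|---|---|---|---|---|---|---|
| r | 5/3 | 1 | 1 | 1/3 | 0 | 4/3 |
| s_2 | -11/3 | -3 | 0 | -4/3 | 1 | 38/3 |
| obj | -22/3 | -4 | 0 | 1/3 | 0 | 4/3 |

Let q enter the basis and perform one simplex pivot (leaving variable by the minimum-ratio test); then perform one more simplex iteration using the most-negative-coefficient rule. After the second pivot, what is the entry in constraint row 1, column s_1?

Ratio test on column q — row 1: (4/3)/1 = 4/3; row 2: entry -3 ≤ 0. Minimum is 4/3 at row 1 (r leaves); pivot element 1.
Divide row 1 by 1; eliminate column q from the other rows.
Second iteration: most negative obj-row entry is -2/3 in column p, so p enters.
Ratio test on column p — row 1: (4/3)/(5/3) = 4/5; row 2: (50/3)/(4/3) = 25/2. Minimum is 4/5 at row 1 (q leaves); pivot element 5/3.
Divide row 1 by 5/3; eliminate column p from the other rows.
After both pivots, the entry at constraint row 1, column s_1 is 1/5.

1/5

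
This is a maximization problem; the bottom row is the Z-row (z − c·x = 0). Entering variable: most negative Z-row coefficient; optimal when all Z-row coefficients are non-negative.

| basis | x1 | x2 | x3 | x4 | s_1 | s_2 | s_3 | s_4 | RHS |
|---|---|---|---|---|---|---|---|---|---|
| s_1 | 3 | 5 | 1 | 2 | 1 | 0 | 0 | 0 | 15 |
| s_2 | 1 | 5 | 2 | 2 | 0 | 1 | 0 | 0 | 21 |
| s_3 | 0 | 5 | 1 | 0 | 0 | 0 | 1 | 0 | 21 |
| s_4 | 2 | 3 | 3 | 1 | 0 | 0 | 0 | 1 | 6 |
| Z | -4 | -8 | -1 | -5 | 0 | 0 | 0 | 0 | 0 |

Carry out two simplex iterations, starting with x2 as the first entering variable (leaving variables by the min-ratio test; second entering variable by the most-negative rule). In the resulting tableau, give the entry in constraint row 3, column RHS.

21

Ratio test on column x2 — row 1: 15/5 = 3; row 2: 21/5 = 21/5; row 3: 21/5 = 21/5; row 4: 6/3 = 2. Minimum is 2 at row 4 (s_4 leaves); pivot element 3.
Divide row 4 by 3; eliminate column x2 from the other rows.
Second iteration: most negative Z-row entry is -7/3 in column x4, so x4 enters.
Ratio test on column x4 — row 1: 5/(1/3) = 15; row 2: 11/(1/3) = 33; row 3: entry -5/3 ≤ 0; row 4: 2/(1/3) = 6. Minimum is 6 at row 4 (x2 leaves); pivot element 1/3.
Divide row 4 by 1/3; eliminate column x4 from the other rows.
After both pivots, the entry at constraint row 3, column RHS is 21.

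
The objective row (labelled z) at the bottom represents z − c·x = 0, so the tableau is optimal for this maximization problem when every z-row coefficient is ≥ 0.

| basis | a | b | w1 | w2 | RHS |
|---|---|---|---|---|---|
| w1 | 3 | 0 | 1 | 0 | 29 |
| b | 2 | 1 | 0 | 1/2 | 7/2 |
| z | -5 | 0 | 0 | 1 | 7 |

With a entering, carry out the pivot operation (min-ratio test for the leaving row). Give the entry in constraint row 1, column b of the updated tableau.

Ratio test on column a — row 1: 29/3 = 29/3; row 2: (7/2)/2 = 7/4. Minimum is 7/4 at row 2 (b leaves); pivot element 2.
Divide row 2 by 2; eliminate column a from the other rows.
Row 1 update in column b: 0 − 3·(1/2) = -3/2.

-3/2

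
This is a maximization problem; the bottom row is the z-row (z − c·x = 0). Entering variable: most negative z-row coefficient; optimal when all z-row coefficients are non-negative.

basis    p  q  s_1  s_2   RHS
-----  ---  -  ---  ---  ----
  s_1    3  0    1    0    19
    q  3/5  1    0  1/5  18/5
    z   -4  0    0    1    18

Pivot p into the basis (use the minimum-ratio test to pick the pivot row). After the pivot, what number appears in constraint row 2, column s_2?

Ratio test on column p — row 1: 19/3 = 19/3; row 2: (18/5)/(3/5) = 6. Minimum is 6 at row 2 (q leaves); pivot element 3/5.
Divide row 2 by 3/5; eliminate column p from the other rows.
In the new row 2, the s_2 entry is the old entry divided by the pivot: (1/5)/(3/5) = 1/3.

1/3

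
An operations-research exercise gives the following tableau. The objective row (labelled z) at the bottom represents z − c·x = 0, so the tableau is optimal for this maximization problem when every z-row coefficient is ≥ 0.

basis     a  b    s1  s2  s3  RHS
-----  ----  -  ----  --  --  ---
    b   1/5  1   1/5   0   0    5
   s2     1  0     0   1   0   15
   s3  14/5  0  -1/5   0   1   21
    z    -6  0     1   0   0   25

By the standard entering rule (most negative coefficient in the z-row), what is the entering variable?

Negative z-row entries: a: -6.
The most negative is -6 in column a, so a enters.

a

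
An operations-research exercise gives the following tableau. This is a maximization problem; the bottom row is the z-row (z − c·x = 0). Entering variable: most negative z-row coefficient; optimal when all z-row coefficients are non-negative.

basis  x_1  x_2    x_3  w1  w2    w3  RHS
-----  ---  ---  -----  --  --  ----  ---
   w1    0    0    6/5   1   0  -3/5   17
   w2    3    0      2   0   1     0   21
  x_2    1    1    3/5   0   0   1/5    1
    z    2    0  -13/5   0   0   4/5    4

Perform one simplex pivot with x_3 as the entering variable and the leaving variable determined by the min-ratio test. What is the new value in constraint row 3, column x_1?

5/3

Ratio test on column x_3 — row 1: 17/(6/5) = 85/6; row 2: 21/2 = 21/2; row 3: 1/(3/5) = 5/3. Minimum is 5/3 at row 3 (x_2 leaves); pivot element 3/5.
Divide row 3 by 3/5; eliminate column x_3 from the other rows.
In the new row 3, the x_1 entry is the old entry divided by the pivot: 1/(3/5) = 5/3.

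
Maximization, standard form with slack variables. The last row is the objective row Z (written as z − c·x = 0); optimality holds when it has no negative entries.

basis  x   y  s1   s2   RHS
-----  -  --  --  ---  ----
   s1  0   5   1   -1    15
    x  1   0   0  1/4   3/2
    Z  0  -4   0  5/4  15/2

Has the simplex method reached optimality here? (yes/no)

The Z-row has a negative entry -4 in column y, so it is not optimal.

no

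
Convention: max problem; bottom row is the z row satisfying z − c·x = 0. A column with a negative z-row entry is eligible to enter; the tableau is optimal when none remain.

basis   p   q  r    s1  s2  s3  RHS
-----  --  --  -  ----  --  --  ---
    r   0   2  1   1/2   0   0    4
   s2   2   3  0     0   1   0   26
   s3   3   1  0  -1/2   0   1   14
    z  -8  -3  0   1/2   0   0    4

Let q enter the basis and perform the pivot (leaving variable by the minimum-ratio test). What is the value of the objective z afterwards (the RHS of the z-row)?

10

Ratio test on column q — row 1: 4/2 = 2; row 2: 26/3 = 26/3; row 3: 14/1 = 14. Minimum is 2 at row 1 (r leaves); pivot element 2.
Pivot on row 1; the z-row RHS becomes 4 − (-3)·2 = 10.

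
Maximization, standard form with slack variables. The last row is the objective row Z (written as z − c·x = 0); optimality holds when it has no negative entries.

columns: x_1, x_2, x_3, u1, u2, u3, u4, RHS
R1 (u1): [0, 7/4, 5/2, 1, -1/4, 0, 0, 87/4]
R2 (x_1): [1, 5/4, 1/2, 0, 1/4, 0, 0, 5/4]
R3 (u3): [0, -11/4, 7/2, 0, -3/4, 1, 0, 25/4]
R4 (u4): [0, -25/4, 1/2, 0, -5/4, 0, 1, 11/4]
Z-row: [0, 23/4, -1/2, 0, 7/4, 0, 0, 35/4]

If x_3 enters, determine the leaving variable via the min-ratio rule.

Column x_3 entries and ratios — u1: (87/4)/(5/2) = 87/10; x_1: (5/4)/(1/2) = 5/2; u3: (25/4)/(7/2) = 25/14; u4: (11/4)/(1/2) = 11/2.
Smallest ratio is 25/14 in the row of u3, so u3 leaves.

u3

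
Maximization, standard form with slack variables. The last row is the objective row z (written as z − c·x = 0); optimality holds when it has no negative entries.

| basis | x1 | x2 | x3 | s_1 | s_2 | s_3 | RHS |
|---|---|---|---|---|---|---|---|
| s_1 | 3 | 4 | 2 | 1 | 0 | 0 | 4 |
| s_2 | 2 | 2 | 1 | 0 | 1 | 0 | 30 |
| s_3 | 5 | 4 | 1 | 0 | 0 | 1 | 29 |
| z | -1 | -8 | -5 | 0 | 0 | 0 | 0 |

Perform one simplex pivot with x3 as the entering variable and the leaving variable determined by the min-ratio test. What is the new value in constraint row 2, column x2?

0

Ratio test on column x3 — row 1: 4/2 = 2; row 2: 30/1 = 30; row 3: 29/1 = 29. Minimum is 2 at row 1 (s_1 leaves); pivot element 2.
Divide row 1 by 2; eliminate column x3 from the other rows.
Row 2 update in column x2: 2 − 1·2 = 0.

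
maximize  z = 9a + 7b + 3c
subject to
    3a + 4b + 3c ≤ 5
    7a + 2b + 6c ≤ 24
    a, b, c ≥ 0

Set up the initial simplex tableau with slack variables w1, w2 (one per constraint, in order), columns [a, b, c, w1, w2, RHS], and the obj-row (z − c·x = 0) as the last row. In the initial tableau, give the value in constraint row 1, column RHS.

The RHS of constraint 1 is b_1 = 5.

5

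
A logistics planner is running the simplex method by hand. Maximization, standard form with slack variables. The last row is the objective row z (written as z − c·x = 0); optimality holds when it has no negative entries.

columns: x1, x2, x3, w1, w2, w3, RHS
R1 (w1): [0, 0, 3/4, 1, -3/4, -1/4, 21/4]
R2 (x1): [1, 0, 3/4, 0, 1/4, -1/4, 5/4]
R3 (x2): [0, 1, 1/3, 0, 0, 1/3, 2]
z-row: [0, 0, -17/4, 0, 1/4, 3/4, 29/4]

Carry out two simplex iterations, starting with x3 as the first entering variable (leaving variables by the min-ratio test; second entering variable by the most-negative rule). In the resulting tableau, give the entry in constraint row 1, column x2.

Ratio test on column x3 — row 1: (21/4)/(3/4) = 7; row 2: (5/4)/(3/4) = 5/3; row 3: 2/(1/3) = 6. Minimum is 5/3 at row 2 (x1 leaves); pivot element 3/4.
Divide row 2 by 3/4; eliminate column x3 from the other rows.
Second iteration: most negative z-row entry is -2/3 in column w3, so w3 enters.
Ratio test on column w3 — row 1: entry 0 ≤ 0; row 2: entry -1/3 ≤ 0; row 3: (13/9)/(4/9) = 13/4. Minimum is 13/4 at row 3 (x2 leaves); pivot element 4/9.
Divide row 3 by 4/9; eliminate column w3 from the other rows.
After both pivots, the entry at constraint row 1, column x2 is 0.

0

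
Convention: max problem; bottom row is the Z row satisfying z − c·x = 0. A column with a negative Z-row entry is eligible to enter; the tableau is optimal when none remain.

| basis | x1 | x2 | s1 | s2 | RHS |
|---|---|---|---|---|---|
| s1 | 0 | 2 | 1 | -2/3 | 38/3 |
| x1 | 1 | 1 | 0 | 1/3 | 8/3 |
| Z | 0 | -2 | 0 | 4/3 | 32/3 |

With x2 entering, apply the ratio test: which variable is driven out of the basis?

x1

Column x2 entries and ratios — s1: (38/3)/2 = 19/3; x1: (8/3)/1 = 8/3.
Smallest ratio is 8/3 in the row of x1, so x1 leaves.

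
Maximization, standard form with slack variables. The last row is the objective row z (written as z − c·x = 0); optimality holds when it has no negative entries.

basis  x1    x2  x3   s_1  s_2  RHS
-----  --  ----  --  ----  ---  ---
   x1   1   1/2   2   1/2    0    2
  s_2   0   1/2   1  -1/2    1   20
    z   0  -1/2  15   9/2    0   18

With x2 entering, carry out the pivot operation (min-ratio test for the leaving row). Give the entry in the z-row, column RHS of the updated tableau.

Ratio test on column x2 — row 1: 2/(1/2) = 4; row 2: 20/(1/2) = 40. Minimum is 4 at row 1 (x1 leaves); pivot element 1/2.
Divide row 1 by 1/2; eliminate column x2 from the other rows.
z-row update in column RHS: 18 − (-1/2)·4 = 20.

20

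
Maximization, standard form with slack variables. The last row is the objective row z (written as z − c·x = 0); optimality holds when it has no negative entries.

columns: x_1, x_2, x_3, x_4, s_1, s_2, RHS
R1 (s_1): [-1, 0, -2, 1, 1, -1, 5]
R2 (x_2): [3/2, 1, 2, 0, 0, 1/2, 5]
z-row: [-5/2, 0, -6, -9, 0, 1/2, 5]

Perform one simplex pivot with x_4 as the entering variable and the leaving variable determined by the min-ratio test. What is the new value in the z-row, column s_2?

-17/2

Ratio test on column x_4 — row 1: 5/1 = 5; row 2: entry 0 ≤ 0. Minimum is 5 at row 1 (s_1 leaves); pivot element 1.
Divide row 1 by 1; eliminate column x_4 from the other rows.
z-row update in column s_2: 1/2 − (-9)·(-1) = -17/2.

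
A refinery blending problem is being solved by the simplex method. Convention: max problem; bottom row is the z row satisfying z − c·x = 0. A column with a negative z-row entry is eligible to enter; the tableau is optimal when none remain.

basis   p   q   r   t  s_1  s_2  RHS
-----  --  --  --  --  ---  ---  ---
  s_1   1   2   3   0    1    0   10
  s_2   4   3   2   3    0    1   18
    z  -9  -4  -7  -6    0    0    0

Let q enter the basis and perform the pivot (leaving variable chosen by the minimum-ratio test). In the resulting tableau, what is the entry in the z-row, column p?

-7

Ratio test on column q — row 1: 10/2 = 5; row 2: 18/3 = 6. Minimum is 5 at row 1 (s_1 leaves); pivot element 2.
Divide row 1 by 2; eliminate column q from the other rows.
z-row update in column p: -9 − (-4)·(1/2) = -7.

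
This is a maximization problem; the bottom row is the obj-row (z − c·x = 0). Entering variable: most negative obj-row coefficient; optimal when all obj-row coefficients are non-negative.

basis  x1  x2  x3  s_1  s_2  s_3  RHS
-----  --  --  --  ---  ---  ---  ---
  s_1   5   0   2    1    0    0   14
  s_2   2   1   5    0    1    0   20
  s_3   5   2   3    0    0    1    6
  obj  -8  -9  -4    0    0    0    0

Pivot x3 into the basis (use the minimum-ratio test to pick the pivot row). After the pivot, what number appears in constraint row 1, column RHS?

Ratio test on column x3 — row 1: 14/2 = 7; row 2: 20/5 = 4; row 3: 6/3 = 2. Minimum is 2 at row 3 (s_3 leaves); pivot element 3.
Divide row 3 by 3; eliminate column x3 from the other rows.
Row 1 update in column RHS: 14 − 2·2 = 10.

10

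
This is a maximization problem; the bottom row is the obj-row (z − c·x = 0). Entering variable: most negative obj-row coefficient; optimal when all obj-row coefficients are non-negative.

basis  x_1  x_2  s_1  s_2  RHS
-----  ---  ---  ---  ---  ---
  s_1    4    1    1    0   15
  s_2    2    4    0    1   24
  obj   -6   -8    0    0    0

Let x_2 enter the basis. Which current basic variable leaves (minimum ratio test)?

Column x_2 entries and ratios — s_1: 15/1 = 15; s_2: 24/4 = 6.
Smallest ratio is 6 in the row of s_2, so s_2 leaves.

s_2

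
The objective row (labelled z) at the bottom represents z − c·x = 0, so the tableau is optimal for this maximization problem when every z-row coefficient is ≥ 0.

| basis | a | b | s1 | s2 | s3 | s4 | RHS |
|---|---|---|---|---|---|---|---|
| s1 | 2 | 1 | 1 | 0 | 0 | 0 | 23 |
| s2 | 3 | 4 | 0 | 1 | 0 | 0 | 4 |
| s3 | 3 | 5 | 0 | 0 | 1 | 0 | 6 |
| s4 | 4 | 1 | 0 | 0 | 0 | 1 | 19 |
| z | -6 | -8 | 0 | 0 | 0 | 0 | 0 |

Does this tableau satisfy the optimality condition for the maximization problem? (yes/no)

The z-row has a negative entry -8 in column b, so it is not optimal.

no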